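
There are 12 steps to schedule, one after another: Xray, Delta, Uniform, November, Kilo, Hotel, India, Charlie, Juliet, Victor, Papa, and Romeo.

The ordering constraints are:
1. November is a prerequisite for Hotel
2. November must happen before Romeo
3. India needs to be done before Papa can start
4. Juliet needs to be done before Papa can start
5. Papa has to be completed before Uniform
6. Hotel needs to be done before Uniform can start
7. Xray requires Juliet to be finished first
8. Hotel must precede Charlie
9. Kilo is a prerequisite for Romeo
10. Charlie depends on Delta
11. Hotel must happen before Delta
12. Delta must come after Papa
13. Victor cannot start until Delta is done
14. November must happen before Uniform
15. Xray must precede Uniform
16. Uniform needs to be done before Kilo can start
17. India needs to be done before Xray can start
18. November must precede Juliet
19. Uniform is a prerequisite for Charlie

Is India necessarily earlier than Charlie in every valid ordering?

There is a constraint chain India → Xray → Uniform → Charlie.
Hence India necessarily comes before Charlie.

Yes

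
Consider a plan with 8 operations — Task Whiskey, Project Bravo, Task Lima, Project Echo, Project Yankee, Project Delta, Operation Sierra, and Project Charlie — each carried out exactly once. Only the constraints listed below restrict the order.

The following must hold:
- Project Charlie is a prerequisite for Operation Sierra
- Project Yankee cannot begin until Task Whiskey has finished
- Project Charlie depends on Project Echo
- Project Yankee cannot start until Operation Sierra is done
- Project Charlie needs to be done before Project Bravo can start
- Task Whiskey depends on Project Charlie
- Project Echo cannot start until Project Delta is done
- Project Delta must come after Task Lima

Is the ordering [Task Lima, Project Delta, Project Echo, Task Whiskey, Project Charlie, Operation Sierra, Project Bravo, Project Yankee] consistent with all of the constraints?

Here Project Charlie comes after Task Whiskey.
Since Project Charlie is required before Task Whiskey, the ordering is invalid.

No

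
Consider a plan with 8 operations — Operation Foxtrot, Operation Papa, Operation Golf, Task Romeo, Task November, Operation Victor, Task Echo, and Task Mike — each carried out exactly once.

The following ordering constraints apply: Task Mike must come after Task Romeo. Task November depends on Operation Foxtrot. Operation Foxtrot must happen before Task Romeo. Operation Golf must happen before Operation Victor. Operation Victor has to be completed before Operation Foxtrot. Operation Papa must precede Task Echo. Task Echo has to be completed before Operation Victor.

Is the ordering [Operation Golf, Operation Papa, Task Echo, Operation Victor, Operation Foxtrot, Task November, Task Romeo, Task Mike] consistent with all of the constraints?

Checking each listed constraint against this order: for instance, Operation Golf is in position 1 and Operation Victor in position 4, so that constraint holds — and the remaining constraints check out the same way.

Yes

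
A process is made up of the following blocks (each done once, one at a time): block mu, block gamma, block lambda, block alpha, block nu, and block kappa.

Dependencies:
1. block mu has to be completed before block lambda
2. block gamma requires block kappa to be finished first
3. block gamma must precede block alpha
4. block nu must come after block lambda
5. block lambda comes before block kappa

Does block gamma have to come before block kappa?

No

In fact the dependencies run the other way: block kappa → block gamma.
So block gamma never precedes block kappa.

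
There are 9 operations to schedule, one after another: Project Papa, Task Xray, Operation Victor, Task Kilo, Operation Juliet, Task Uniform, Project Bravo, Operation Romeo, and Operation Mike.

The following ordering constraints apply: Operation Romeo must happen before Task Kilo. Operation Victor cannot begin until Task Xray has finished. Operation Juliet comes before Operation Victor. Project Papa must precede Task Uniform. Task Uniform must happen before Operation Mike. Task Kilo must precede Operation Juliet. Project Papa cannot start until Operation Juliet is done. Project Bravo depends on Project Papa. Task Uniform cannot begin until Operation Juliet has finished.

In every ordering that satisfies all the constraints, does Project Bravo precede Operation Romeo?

There is a chain Operation Romeo → Task Kilo → Operation Juliet → Project Papa → Project Bravo, which puts Operation Romeo before Project Bravo.
So Project Bravo never precedes Operation Romeo.

No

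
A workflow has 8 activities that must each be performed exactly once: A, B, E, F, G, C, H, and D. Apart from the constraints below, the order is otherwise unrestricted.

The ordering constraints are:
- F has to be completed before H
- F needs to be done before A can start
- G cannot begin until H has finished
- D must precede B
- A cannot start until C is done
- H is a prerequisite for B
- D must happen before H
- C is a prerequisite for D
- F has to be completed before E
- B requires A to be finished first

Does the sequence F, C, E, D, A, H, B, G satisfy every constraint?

Yes

Every stated constraint is respected: F sits at position 1, ahead of H at position 6, and each of the other listed pairs likewise has the predecessor earlier in the sequence.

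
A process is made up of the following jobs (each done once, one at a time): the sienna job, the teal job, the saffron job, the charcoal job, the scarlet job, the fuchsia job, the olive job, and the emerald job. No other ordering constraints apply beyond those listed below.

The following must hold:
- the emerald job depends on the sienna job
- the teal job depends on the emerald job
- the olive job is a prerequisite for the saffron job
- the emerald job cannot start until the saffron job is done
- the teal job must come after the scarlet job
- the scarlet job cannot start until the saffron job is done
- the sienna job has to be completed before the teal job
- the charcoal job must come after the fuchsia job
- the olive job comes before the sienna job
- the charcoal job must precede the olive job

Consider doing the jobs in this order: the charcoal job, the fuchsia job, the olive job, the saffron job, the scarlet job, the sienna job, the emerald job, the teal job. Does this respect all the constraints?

No

The sequence places the charcoal job ahead of the fuchsia job.
That contradicts the constraint that the fuchsia job must precede the charcoal job.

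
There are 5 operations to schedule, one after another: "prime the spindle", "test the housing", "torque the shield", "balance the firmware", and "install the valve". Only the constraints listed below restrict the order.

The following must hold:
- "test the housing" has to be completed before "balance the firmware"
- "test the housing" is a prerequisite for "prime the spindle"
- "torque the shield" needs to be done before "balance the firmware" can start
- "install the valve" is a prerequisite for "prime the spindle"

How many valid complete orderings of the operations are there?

The operations with no prerequisites are "test the housing", "torque the shield", "install the valve"; any of them can be placed first.
Systematically extending each partial ordering one operation at a time and counting, there are 16 complete orderings.

16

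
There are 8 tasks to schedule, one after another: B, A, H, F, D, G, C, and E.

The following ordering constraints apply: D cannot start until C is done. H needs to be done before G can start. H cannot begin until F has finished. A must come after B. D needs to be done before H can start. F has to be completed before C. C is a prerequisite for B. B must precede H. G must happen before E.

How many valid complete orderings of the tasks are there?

F is the only task with nothing required before it, so every ordering starts there.
Counting all ways to extend the partial order to a total order gives 9.

9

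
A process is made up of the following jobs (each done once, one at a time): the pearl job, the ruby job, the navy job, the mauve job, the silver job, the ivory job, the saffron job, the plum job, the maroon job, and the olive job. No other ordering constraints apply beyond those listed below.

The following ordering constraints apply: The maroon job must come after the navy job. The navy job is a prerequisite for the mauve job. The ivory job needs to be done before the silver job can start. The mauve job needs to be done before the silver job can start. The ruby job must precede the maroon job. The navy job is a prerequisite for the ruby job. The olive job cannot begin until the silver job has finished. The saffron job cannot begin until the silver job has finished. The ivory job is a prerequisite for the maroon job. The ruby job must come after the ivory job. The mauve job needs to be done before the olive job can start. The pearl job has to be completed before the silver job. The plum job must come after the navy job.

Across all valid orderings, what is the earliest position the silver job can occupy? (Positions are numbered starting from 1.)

Every job that must precede the silver job has to come before it. Tracing all chains that end at the silver job, those jobs are: the pearl job, the navy job, the mauve job, the ivory job — 4 in total.
So at minimum 4 jobs come before the silver job, putting the silver job no earlier than position 5. That position is achievable by scheduling exactly those predecessors first.

5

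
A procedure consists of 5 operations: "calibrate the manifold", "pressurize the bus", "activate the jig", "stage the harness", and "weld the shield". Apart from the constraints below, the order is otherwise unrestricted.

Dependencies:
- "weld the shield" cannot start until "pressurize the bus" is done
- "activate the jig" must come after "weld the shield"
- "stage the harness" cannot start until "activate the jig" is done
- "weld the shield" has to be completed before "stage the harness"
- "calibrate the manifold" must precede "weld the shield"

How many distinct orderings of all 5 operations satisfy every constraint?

2

The operations with no prerequisites are "calibrate the manifold", "pressurize the bus"; any of them can be placed first.
Counting all ways to extend the partial order to a total order gives 2.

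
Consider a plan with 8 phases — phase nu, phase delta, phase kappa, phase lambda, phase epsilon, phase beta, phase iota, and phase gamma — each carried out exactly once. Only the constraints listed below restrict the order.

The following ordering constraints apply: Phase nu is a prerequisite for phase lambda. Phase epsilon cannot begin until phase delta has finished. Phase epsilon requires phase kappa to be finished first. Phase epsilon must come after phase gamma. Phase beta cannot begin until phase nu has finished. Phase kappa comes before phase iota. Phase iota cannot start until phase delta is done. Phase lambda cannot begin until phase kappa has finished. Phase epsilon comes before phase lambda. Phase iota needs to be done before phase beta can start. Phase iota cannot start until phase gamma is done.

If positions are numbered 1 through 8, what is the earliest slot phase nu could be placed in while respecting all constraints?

1

No constraint forces any other phase before phase nu, so it can be placed first.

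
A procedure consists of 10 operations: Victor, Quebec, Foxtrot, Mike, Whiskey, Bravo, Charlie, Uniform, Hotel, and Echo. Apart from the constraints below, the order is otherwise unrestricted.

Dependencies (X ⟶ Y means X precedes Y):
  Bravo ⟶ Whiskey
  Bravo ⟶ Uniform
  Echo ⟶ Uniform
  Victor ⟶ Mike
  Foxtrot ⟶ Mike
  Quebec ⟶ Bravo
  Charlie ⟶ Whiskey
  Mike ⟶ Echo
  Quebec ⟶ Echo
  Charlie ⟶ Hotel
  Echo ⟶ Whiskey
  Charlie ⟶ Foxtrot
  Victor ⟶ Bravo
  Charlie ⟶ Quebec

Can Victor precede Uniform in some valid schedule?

Victor is actually forced before Uniform by the constraints, so certainly some valid ordering has Victor first.

Yes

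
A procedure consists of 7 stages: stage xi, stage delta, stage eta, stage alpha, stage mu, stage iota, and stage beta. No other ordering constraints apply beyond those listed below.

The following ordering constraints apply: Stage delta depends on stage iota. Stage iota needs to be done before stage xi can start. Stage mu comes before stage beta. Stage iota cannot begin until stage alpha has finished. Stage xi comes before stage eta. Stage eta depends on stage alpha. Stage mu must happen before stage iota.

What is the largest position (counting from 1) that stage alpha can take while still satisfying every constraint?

3

Every stage that must follow stage alpha has to come after it. Tracing all chains starting from stage alpha, those stages are: stage xi, stage delta, stage eta, stage iota — 4 in total.
So at least 4 stages follow stage alpha, putting stage alpha no later than position 3. That position is achievable by scheduling everything else first.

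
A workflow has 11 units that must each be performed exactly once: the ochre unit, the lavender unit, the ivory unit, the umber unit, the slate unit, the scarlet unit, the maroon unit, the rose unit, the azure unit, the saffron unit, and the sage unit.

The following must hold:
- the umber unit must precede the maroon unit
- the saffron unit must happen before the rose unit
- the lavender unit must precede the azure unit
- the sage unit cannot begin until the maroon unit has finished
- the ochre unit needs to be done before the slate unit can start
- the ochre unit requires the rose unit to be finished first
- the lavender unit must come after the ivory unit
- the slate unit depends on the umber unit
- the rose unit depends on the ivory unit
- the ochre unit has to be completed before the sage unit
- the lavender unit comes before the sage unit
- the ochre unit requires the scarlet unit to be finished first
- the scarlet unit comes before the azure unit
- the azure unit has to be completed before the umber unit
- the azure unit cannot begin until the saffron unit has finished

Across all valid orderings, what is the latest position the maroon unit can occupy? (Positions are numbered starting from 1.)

The only unit forced after the maroon unit (directly or by a chain) is the sage unit.
So at least 1 unit follows the maroon unit, putting the maroon unit no later than position 10. That position is achievable by scheduling everything else first.

10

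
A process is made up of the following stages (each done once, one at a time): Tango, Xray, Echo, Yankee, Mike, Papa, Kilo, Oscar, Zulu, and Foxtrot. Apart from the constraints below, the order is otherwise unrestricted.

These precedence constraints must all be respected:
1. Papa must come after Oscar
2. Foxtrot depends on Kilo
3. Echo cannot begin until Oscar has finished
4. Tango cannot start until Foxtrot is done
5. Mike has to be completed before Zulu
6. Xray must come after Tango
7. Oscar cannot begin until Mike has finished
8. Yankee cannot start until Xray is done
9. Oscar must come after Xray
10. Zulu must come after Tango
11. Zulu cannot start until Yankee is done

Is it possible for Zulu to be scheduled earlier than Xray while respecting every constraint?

No

Following Xray → Yankee → Zulu, Xray must precede Zulu in every valid ordering.
So no valid ordering can have Zulu before Xray.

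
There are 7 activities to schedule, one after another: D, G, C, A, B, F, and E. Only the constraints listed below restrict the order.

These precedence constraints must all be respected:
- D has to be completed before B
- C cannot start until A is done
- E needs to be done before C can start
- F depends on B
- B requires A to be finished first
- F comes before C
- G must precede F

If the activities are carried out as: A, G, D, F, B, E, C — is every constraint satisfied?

In the proposed order, F appears before B.
But one of the constraints requires B before F, so this ordering violates it.

No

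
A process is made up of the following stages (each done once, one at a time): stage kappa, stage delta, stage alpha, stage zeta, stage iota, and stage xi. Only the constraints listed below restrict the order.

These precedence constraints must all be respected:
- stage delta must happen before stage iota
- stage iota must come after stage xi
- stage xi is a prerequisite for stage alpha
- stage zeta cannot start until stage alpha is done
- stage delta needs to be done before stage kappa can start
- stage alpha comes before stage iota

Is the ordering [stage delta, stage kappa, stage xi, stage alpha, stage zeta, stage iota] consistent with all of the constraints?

Going through the constraints one by one, each required predecessor appears earlier in the sequence than its dependent — e.g. stage delta (position 1) is before stage iota (position 6), as required.

Yes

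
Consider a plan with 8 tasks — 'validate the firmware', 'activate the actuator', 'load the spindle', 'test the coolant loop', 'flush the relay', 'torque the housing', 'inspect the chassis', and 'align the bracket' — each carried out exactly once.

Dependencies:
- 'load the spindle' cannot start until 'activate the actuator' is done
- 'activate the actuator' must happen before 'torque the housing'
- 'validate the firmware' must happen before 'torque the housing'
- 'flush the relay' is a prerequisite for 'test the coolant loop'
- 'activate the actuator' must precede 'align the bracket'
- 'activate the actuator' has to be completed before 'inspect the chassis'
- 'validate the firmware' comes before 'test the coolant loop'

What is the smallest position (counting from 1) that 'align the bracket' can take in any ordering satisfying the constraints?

The only task forced before 'align the bracket' (directly or transitively) is 'activate the actuator'.
With 1 mandatory predecessor, the earliest 'align the bracket' can sit is position 1+1 = 2, and placing just that one first achieves it.

2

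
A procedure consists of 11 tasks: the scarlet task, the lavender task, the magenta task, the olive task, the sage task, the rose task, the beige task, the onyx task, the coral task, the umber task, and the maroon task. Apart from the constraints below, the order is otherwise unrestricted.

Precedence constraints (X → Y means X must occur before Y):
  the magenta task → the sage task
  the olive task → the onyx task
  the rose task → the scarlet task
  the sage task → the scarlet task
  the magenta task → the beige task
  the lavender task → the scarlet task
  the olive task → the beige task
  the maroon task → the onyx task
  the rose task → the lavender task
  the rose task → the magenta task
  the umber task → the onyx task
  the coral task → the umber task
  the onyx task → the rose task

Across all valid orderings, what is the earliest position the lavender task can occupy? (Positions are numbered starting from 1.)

7

The tasks that are forced before the lavender task, directly or transitively, are the olive task, the rose task, the onyx task, the coral task, the umber task, the maroon task. That's 6 tasks.
With 6 mandatory predecessors, the earliest the lavender task can sit is position 6+1 = 7, and placing just those 6 first achieves it.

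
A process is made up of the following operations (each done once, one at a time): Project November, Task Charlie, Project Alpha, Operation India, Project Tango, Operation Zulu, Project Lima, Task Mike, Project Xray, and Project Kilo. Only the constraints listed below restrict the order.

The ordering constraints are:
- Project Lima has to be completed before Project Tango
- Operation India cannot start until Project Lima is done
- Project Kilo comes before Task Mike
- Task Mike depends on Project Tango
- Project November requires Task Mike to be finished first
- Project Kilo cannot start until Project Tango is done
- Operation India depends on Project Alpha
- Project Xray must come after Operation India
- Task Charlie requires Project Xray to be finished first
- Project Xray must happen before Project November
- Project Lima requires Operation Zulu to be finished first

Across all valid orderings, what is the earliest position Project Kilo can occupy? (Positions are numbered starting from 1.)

Working backwards through the constraints from Project Kilo, its full set of required predecessors is Project Tango, Operation Zulu, Project Lima — 3 of them.
With 3 mandatory predecessors, the earliest Project Kilo can sit is position 3+1 = 4, and placing just those 3 first achieves it.

4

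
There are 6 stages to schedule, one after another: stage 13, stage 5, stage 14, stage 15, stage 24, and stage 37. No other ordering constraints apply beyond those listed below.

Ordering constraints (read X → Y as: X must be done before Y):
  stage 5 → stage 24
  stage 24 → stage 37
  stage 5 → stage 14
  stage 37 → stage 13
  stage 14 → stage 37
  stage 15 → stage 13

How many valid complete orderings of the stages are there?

The stages with no prerequisites are stage 5, stage 15; any of them can be placed first.
Enumerating by repeatedly choosing an available stage (one whose prerequisites are all placed) gives 10 distinct complete orderings.

10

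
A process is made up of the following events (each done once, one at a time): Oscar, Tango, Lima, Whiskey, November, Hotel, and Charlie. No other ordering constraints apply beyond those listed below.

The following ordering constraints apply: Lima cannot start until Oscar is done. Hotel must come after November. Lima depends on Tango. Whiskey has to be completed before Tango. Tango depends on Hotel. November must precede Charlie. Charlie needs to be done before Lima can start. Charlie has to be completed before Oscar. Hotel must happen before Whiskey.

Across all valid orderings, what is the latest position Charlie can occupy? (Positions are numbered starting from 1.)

5

Every event that must follow Charlie has to come after it. Tracing all chains starting from Charlie, those events are: Oscar, Lima — 2 in total.
With 2 mandatory successors out of 7 events total, the latest slot for Charlie is 7−2 = 5, and it's reachable by doing all non-successors before Charlie.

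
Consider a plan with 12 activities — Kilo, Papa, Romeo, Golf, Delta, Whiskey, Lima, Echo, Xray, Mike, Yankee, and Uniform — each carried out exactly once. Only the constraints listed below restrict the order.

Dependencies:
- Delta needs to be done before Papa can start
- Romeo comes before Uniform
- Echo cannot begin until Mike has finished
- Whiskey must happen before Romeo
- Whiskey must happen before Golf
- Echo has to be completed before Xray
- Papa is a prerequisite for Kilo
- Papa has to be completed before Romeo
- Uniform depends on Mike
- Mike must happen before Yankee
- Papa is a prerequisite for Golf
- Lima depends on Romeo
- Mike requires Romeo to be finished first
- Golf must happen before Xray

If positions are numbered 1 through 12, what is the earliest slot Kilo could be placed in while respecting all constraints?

Working backwards through the constraints from Kilo, its full set of required predecessors is Papa, Delta — 2 of them.
With 2 mandatory predecessors, the earliest Kilo can sit is position 2+1 = 3, and placing just those 2 first achieves it.

3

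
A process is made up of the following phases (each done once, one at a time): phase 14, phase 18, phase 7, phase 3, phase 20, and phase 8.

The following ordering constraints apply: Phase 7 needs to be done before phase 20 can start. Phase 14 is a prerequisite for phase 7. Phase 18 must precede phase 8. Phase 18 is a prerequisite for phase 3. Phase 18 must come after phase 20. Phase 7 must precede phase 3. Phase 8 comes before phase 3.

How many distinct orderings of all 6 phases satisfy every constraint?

1

Phase 14 is the only phase with nothing required before it, so every ordering starts there.
Every phase is then forced in turn, so only 1 complete ordering is consistent with the constraints.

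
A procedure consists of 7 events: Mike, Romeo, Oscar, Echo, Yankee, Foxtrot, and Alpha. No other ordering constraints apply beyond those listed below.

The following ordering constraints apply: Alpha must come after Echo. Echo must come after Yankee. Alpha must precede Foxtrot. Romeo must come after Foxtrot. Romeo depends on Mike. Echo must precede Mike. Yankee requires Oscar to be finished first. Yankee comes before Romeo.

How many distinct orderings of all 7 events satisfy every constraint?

3

Only Oscar has no prerequisites, so it must go first.
Counting all ways to extend the partial order to a total order gives 3.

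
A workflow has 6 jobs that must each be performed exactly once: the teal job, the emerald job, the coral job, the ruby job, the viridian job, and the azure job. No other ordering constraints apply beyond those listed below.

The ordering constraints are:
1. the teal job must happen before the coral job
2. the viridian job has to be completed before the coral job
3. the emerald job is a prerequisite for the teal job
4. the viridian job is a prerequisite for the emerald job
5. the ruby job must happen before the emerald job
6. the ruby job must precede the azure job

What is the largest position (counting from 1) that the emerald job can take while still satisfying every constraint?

4

Following every chain forward from the emerald job, the jobs that must come later are the teal job, the coral job — 2 of them.
So at least 2 jobs follow the emerald job, putting the emerald job no later than position 4. That position is achievable by scheduling everything else first.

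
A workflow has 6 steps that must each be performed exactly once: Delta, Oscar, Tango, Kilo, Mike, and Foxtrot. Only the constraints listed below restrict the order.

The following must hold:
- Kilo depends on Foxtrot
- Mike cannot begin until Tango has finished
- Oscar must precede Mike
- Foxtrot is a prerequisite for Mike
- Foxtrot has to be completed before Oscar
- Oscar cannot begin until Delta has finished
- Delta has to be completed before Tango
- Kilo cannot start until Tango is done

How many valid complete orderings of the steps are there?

The steps with no prerequisites are Delta, Foxtrot; any of them can be placed first.
Counting all ways to extend the partial order to a total order gives 13.

13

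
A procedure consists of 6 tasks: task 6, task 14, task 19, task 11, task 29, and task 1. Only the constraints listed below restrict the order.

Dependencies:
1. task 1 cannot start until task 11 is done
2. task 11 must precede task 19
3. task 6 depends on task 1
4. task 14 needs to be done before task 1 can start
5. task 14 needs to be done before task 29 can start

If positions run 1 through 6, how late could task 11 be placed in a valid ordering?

3

The tasks that are forced after task 11, directly or by a chain of constraints, are task 6, task 19, task 1. That's 3 tasks.
With 3 mandatory successors out of 6 tasks total, the latest slot for task 11 is 6−3 = 3, and it's reachable by doing all non-successors before task 11.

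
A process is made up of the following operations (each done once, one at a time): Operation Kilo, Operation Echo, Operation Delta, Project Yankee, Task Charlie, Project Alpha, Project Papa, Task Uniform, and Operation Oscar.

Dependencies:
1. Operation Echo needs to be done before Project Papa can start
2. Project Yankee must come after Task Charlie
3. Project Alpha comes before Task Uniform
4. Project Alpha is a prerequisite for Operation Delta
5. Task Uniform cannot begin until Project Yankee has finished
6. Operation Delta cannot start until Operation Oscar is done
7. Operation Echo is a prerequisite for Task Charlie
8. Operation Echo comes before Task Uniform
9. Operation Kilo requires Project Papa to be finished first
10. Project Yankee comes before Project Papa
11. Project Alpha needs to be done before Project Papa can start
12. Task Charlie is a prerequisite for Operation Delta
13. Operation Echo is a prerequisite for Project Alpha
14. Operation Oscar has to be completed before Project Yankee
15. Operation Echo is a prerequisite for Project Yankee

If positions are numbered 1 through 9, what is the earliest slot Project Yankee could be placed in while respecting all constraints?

The operations that are forced before Project Yankee, directly or transitively, are Operation Echo, Task Charlie, Operation Oscar. That's 3 operations.
With 3 mandatory predecessors, the earliest Project Yankee can sit is position 3+1 = 4, and placing just those 3 first achieves it.

4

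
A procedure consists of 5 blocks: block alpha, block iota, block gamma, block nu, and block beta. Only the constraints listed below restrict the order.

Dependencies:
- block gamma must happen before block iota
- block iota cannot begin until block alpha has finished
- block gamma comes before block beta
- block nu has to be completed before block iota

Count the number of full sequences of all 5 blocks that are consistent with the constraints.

18

The blocks with no prerequisites are block alpha, block gamma, block nu; any of them can be placed first.
Systematically extending each partial ordering one block at a time and counting, there are 18 complete orderings.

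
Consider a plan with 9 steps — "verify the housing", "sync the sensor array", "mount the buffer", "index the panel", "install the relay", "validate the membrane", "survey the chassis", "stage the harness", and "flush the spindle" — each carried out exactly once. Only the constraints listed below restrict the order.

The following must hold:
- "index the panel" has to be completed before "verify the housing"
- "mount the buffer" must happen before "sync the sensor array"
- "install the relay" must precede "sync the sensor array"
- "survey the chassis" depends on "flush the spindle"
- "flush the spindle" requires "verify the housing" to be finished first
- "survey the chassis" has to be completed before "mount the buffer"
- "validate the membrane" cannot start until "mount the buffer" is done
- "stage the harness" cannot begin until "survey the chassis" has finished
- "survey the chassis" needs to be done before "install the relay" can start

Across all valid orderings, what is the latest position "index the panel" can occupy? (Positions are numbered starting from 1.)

1

The steps that are forced after "index the panel", directly or by a chain of constraints, are "verify the housing", "sync the sensor array", "mount the buffer", "install the relay", "validate the membrane", "survey the chassis", "stage the harness", "flush the spindle". That's 8 steps.
With 8 mandatory successors out of 9 steps total, the latest slot for "index the panel" is 9−8 = 1, and it's reachable by doing all non-successors before "index the panel".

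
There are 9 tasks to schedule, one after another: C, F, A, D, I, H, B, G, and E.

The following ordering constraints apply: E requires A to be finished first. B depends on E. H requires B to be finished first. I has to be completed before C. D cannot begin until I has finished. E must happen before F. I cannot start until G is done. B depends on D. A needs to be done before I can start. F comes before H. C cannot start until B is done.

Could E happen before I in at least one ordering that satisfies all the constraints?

Yes

Nothing in the constraints forces I before E — there is no chain from I to E.
That means at least one valid schedule has E before I.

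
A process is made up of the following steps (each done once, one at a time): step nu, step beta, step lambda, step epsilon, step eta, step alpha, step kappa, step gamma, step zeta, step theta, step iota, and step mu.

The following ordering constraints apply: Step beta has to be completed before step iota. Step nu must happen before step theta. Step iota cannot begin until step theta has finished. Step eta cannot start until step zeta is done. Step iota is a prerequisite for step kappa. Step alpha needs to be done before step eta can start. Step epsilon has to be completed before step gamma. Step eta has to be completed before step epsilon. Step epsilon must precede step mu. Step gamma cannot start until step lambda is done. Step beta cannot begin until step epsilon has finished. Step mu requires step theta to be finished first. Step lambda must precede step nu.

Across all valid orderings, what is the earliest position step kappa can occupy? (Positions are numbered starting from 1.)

Working backwards through the constraints from step kappa, its full set of required predecessors is step nu, step beta, step lambda, step epsilon, step eta, step alpha, step zeta, step theta, step iota — 9 of them.
So at minimum 9 steps come before step kappa, putting step kappa no earlier than position 10. That position is achievable by scheduling exactly those predecessors first.

10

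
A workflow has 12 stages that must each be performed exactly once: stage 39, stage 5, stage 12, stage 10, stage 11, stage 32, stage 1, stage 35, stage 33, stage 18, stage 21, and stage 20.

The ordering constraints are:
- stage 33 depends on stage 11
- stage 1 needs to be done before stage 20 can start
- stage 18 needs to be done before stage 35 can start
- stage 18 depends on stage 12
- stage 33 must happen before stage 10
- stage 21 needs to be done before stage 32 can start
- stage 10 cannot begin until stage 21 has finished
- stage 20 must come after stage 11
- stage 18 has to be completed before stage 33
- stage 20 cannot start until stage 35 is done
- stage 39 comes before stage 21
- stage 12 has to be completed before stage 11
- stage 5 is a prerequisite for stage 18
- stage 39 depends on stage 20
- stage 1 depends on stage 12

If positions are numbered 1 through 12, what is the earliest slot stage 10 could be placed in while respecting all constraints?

Every stage that must precede stage 10 has to come before it. Tracing all chains that end at stage 10, those stages are: stage 39, stage 5, stage 12, stage 11, stage 1, stage 35, stage 33, stage 18, stage 21, stage 20 — 10 in total.
So at minimum 10 stages come before stage 10, putting stage 10 no earlier than position 11. That position is achievable by scheduling exactly those predecessors first.

11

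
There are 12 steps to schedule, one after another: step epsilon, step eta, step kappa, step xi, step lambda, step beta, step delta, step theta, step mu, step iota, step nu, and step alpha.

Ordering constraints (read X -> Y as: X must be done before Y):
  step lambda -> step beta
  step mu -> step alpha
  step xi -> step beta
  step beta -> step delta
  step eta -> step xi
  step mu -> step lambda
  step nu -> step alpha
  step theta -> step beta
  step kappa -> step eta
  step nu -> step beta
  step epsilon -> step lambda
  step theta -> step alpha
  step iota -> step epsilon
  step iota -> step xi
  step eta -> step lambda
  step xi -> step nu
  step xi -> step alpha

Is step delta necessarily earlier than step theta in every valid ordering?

The constraints actually force step theta before step delta (via step theta → step beta → step delta), not the other way around.
So step delta never precedes step theta.

No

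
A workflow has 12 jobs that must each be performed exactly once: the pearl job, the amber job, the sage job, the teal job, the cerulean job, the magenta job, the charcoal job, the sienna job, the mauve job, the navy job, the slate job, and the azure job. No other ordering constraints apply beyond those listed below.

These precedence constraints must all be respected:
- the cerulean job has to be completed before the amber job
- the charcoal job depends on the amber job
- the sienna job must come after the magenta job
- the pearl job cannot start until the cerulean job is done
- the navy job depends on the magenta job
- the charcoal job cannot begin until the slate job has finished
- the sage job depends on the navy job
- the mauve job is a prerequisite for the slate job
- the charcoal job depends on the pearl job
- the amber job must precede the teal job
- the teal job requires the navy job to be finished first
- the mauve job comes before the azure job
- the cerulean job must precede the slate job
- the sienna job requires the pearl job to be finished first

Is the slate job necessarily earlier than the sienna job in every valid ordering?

No

No chain of constraints connects the slate job to the sienna job in either direction.
So the slate job can come before the sienna job or after — it is not forced.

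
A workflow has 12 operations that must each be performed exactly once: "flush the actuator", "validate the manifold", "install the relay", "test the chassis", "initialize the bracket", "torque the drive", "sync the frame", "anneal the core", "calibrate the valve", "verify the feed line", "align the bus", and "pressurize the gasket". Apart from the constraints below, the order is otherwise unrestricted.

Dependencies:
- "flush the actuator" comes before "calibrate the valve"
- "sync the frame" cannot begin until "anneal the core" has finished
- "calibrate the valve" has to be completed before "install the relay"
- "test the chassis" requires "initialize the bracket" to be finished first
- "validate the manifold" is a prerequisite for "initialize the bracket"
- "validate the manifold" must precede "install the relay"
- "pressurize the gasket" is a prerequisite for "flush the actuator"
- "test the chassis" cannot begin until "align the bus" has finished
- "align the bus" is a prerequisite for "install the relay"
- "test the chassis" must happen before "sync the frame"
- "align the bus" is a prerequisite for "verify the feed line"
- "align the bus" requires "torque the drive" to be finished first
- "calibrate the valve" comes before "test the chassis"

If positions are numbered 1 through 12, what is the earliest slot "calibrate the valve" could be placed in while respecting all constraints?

3

Working backwards through the constraints from "calibrate the valve", its full set of required predecessors is "flush the actuator", "pressurize the gasket" — 2 of them.
So at minimum 2 operations come before "calibrate the valve", putting "calibrate the valve" no earlier than position 3. That position is achievable by scheduling exactly those predecessors first.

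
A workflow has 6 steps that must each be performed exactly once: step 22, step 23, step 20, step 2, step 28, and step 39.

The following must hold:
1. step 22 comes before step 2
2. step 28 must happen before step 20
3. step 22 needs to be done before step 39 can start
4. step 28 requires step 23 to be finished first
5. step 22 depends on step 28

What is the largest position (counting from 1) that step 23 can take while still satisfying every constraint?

1

Every step that must follow step 23 has to come after it. Tracing all chains starting from step 23, those steps are: step 22, step 20, step 2, step 28, step 39 — 5 in total.
So at least 5 steps follow step 23, putting step 23 no later than position 1. That position is achievable by scheduling everything else first.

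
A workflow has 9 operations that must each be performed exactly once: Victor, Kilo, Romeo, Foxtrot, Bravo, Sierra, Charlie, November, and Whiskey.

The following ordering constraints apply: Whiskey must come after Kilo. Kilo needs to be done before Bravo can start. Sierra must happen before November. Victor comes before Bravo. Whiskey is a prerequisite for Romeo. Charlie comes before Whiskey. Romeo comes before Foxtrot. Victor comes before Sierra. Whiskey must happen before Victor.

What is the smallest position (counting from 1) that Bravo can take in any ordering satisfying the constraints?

5

Working backwards through the constraints from Bravo, its full set of required predecessors is Victor, Kilo, Charlie, Whiskey — 4 of them.
So at minimum 4 operations come before Bravo, putting Bravo no earlier than position 5. That position is achievable by scheduling exactly those predecessors first.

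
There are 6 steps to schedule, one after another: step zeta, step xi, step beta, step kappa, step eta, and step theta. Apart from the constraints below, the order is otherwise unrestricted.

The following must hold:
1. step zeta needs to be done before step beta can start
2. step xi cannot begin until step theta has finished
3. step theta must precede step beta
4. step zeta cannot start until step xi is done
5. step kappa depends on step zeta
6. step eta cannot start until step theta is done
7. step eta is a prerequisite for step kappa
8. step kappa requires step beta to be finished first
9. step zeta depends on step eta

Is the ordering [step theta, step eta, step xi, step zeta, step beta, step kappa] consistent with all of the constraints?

Yes

Going through the constraints one by one, each required predecessor appears earlier in the sequence than its dependent — e.g. step theta (position 1) is before step beta (position 5), as required.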